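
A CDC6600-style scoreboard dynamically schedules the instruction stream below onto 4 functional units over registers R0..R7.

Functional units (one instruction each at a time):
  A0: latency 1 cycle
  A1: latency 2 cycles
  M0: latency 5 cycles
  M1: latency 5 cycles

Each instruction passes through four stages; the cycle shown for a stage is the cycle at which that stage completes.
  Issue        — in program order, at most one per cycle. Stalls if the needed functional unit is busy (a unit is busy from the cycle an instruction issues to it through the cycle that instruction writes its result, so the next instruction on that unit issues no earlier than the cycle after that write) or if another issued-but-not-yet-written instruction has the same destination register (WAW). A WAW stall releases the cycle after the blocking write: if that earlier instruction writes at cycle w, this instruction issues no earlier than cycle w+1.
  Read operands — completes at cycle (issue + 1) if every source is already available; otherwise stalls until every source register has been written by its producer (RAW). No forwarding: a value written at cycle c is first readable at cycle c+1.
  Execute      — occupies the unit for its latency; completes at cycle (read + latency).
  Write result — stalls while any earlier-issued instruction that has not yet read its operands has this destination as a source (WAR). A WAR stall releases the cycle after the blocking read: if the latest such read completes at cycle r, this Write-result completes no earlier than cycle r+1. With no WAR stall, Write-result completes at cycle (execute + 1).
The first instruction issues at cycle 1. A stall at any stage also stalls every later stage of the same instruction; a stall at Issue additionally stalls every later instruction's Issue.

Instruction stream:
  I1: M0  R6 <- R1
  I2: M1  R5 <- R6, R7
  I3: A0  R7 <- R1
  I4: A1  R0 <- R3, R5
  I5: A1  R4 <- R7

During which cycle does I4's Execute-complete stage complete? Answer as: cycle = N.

I1: IS=1 RO=2 EX=7 WR=8
I2: IS=2 RO=9 EX=14 WR=15  [RAW R6: wait I1 write@8]
I3: IS=3 RO=4 EX=5 WR=10  [WAR R7: wait I2 read@9]
I4: IS=4 RO=16 EX=18 WR=19  [RAW R5: wait I2 write@15]
I5: IS=20 RO=21 EX=23 WR=24  [struct: A1 busy until I4 writes@19]

cycle = 18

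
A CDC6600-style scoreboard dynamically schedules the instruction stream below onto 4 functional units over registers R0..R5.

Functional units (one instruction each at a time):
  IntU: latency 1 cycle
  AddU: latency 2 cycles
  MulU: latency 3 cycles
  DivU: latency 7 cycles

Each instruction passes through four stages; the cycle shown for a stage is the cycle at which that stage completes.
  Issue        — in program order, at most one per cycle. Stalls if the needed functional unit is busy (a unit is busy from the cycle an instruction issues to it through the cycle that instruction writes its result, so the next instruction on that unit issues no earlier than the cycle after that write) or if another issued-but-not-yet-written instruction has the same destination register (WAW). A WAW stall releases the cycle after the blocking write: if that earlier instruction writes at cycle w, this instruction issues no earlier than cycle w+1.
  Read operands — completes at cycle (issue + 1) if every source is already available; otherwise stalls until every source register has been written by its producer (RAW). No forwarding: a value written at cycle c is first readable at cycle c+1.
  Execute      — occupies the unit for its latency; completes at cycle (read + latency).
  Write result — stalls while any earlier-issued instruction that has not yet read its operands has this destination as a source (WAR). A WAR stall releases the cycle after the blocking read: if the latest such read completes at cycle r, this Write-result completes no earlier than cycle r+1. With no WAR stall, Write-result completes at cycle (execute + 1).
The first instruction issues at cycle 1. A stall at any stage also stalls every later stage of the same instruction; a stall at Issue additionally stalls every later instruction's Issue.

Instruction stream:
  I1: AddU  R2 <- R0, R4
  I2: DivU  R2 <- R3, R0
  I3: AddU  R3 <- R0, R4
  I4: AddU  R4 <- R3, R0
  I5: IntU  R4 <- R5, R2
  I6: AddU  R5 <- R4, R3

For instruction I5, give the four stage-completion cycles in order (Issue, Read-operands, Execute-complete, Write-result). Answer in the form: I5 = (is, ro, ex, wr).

I5 = (17, 18, 19, 20)

t=1  issue I1 (AddU)
t=2  I1 read-ops
t=4  I1 finished on AddU
t=5  I1→R2
t=6  issue I2 (DivU)
t=7  I2 read-ops; issue I3 (AddU)
t=8  I3 read-ops
t=10  I3 finished on AddU
t=11  I3→R3
t=12  issue I4 (AddU)
t=13  I4 read-ops
t=14  I2 finished on DivU
t=15  I2→R2; I4 finished on AddU
t=16  I4→R4
t=17  issue I5 (IntU)
t=18  I5 read-ops; issue I6 (AddU)
t=19  I5 finished on IntU
t=20  I5→R4
t=21  I6 read-ops
t=23  I6 finished on AddU
t=24  I6→R5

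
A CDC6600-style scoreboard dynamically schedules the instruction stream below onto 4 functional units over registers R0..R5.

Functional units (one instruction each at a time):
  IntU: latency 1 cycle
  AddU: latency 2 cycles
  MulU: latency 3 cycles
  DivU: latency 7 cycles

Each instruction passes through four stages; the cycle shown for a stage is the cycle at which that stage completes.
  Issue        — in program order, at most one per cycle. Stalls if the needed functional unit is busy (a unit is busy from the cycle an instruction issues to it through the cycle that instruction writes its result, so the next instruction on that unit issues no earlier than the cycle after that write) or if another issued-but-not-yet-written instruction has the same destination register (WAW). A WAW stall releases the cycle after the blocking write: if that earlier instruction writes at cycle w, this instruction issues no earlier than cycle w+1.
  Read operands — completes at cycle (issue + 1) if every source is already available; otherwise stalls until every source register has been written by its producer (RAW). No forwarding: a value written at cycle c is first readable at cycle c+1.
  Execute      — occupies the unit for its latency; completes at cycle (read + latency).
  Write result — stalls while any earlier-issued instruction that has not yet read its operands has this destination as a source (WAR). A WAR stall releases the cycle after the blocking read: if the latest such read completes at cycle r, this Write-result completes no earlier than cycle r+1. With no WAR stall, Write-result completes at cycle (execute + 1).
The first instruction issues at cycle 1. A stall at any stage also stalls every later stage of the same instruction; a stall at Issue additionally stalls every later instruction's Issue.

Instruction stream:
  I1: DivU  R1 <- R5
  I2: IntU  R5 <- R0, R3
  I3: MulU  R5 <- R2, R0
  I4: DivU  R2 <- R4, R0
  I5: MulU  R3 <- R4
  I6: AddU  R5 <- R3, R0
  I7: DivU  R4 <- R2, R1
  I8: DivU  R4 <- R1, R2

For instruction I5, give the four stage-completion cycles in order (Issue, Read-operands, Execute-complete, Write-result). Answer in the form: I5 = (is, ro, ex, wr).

[I1] 1/2/9/10
[I2] 2/3/4/5
[I3] 6/7/10/11  (WAW R5: wait I2 write@5)
[I4] 11/12/19/20  (struct: DivU busy until I1 writes@10)
[I5] 12/13/16/17
[I6] 13/18/20/21  (RAW R3: wait I5 write@17)
[I7] 21/22/29/30  (struct: DivU busy until I4 writes@20)
[I8] 31/32/39/40  (struct: DivU busy until I7 writes@30)

I5 = (12, 13, 16, 17)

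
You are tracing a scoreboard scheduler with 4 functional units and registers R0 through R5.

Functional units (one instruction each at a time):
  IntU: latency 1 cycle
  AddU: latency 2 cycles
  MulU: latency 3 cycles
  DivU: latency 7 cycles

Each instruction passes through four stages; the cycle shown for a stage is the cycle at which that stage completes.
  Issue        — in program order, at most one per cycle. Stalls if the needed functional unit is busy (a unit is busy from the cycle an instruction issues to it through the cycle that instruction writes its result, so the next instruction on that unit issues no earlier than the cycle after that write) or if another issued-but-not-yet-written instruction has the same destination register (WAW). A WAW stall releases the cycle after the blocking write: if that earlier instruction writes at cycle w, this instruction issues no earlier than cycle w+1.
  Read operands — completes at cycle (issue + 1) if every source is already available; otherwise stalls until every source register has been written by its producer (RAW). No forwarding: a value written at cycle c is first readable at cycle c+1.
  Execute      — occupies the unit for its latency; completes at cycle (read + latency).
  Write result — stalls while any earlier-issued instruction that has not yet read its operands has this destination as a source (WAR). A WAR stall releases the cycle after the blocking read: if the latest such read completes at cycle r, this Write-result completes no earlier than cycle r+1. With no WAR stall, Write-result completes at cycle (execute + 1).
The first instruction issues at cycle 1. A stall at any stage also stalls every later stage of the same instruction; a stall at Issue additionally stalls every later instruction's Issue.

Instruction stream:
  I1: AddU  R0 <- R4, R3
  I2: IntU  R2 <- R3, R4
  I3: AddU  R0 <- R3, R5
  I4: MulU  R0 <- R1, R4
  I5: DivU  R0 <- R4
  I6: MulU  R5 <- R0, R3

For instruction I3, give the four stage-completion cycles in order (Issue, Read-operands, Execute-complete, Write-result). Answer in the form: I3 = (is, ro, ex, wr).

I3 = (6, 7, 9, 10)

I1: IS=1 RO=2 EX=4 WR=5
I2: IS=2 RO=3 EX=4 WR=5
I3: IS=6 RO=7 EX=9 WR=10  [struct: AddU busy until I1 writes@5]
I4: IS=11 RO=12 EX=15 WR=16  [WAW R0: wait I3 write@10]
I5: IS=17 RO=18 EX=25 WR=26  [WAW R0: wait I4 write@16]
I6: IS=18 RO=27 EX=30 WR=31  [RAW R0: wait I5 write@26]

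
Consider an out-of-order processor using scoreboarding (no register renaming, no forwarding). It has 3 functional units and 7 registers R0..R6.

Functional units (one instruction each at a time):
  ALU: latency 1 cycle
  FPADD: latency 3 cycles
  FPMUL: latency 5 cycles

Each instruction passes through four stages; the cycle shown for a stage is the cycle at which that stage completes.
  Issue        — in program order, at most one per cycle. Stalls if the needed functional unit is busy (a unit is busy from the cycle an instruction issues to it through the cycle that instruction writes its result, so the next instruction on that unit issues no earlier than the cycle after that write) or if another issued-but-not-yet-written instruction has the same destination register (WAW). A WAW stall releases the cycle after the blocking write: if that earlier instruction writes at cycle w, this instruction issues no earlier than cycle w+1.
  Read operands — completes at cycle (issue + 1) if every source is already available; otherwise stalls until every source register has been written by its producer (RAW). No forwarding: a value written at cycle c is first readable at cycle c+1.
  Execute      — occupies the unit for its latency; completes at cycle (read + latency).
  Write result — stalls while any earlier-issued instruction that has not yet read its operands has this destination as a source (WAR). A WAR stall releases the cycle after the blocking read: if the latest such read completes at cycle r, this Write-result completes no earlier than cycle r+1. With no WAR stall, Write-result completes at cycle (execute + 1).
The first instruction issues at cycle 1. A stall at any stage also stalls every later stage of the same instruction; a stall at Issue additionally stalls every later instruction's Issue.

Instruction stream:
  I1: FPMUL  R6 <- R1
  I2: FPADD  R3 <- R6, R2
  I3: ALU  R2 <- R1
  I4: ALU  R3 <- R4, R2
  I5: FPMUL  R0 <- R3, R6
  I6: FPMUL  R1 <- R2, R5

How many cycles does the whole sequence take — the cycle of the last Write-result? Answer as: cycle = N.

cycle 1: I1 dispatched to FPMUL
cycle 2: I1 operands ready · I2 dispatched to FPADD
cycle 3: I3 dispatched to ALU
cycle 4: I3 operands ready
cycle 5: I3 complete
cycle 7: I1 complete
cycle 8: R6←I1
cycle 9: I2 operands ready
cycle 10: R2←I3
cycle 12: I2 complete
cycle 13: R3←I2
cycle 14: I4 dispatched to ALU
cycle 15: I4 operands ready · I5 dispatched to FPMUL
cycle 16: I4 complete
cycle 17: R3←I4
cycle 18: I5 operands ready
cycle 23: I5 complete
cycle 24: R0←I5
cycle 25: I6 dispatched to FPMUL
cycle 26: I6 operands ready
cycle 31: I6 complete
cycle 32: R1←I6

cycle = 32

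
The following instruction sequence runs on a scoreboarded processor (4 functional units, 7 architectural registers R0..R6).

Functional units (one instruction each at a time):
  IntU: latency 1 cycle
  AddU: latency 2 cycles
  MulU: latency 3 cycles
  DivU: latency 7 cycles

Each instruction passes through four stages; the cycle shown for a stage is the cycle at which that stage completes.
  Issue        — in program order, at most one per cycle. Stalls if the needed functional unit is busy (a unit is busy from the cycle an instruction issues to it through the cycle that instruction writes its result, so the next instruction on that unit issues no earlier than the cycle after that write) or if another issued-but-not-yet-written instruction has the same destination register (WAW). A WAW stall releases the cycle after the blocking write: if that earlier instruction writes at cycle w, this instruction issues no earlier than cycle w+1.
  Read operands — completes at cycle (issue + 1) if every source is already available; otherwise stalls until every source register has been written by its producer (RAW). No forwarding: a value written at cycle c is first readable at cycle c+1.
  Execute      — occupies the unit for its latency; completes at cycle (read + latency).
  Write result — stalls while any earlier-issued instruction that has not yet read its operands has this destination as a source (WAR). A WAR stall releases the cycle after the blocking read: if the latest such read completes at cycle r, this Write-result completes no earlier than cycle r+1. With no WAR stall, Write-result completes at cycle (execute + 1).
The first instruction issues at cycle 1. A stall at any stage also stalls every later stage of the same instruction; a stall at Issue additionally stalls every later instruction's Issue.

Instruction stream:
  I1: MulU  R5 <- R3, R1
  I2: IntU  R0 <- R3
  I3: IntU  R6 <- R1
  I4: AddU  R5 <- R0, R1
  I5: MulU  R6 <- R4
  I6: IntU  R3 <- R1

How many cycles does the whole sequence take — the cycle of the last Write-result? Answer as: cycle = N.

cycle 1: I1 issues→MulU
cycle 2: I1 reads, I2 issues→IntU
cycle 3: I2 reads
cycle 4: I2 exec-done
cycle 5: I1 exec-done, I2 writes R0
cycle 6: I1 writes R5, I3 issues→IntU
cycle 7: I3 reads, I4 issues→AddU
cycle 8: I3 exec-done, I4 reads
cycle 9: I3 writes R6
cycle 10: I4 exec-done, I5 issues→MulU
cycle 11: I4 writes R5, I5 reads, I6 issues→IntU
cycle 12: I6 reads
cycle 13: I6 exec-done
cycle 14: I5 exec-done, I6 writes R3
cycle 15: I5 writes R6

cycle = 15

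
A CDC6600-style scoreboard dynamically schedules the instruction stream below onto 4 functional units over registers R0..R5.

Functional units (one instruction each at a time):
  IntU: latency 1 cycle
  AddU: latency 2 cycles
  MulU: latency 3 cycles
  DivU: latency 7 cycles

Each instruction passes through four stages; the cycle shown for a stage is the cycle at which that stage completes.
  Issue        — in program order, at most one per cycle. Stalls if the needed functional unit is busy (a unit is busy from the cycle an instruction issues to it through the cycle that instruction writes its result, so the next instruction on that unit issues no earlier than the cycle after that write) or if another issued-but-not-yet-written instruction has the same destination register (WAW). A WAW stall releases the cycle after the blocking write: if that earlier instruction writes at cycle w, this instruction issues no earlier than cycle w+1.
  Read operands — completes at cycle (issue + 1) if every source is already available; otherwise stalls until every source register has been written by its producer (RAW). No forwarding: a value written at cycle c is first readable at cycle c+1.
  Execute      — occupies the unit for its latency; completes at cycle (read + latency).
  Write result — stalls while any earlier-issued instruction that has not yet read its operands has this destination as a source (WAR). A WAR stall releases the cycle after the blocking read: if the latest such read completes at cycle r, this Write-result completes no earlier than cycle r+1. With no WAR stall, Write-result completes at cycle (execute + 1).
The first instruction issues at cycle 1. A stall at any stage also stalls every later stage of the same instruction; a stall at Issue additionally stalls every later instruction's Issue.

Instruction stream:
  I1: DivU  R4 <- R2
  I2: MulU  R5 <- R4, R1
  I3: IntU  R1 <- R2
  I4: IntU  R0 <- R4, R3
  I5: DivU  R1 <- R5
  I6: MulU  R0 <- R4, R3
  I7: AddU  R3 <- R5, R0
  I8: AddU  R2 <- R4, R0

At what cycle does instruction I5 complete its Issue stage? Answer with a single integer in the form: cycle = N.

cycle = 14

1) issue 1, read 2, done 9, write 10
2) issue 2, read 11, done 14, write 15  <RAW R4: wait I1 write@10>
3) issue 3, read 4, done 5, write 12  <WAR R1: wait I2 read@11>
4) issue 13, read 14, done 15, write 16  <struct: IntU busy until I3 writes@12>
5) issue 14, read 16, done 23, write 24  <RAW R5: wait I2 write@15>
6) issue 17, read 18, done 21, write 22  <WAW R0: wait I4 write@16>
7) issue 18, read 23, done 25, write 26  <RAW R0: wait I6 write@22>
8) issue 27, read 28, done 30, write 31  <struct: AddU busy until I7 writes@26>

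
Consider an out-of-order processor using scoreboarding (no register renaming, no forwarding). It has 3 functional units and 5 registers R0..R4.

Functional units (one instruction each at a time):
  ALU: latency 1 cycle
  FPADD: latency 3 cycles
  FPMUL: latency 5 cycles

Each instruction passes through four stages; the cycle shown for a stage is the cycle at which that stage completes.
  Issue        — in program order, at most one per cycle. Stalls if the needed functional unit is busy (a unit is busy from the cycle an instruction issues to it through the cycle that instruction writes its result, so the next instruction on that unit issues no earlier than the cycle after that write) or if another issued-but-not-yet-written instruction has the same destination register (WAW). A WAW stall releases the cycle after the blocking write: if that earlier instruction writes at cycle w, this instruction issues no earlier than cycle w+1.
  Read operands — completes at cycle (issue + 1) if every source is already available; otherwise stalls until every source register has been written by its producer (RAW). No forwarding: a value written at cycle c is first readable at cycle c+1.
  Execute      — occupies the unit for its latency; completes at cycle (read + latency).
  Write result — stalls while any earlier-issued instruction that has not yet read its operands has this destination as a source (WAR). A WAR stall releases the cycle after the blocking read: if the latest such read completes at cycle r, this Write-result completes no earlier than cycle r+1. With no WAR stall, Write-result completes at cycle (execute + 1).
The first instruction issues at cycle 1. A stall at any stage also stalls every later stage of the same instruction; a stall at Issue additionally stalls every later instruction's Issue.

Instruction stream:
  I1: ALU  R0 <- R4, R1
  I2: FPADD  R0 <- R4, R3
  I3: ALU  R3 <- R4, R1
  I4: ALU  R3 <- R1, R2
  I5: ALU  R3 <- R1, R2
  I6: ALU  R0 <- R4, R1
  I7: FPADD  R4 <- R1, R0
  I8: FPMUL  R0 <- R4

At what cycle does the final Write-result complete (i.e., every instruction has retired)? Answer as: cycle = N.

cycle = 33

I1  is:1  ro:2  ex:3  wr:4
I2  is:5  ro:6  ex:9  wr:10  — WAW R0: wait I1 write@4
I3  is:6  ro:7  ex:8  wr:9
I4  is:10  ro:11  ex:12  wr:13  — struct: ALU busy until I3 writes@9
I5  is:14  ro:15  ex:16  wr:17  — struct: ALU busy until I4 writes@13
I6  is:18  ro:19  ex:20  wr:21  — struct: ALU busy until I5 writes@17
I7  is:19  ro:22  ex:25  wr:26  — RAW R0: wait I6 write@21
I8  is:22  ro:27  ex:32  wr:33  — WAW R0: wait I6 write@21, RAW R4: wait I7 write@26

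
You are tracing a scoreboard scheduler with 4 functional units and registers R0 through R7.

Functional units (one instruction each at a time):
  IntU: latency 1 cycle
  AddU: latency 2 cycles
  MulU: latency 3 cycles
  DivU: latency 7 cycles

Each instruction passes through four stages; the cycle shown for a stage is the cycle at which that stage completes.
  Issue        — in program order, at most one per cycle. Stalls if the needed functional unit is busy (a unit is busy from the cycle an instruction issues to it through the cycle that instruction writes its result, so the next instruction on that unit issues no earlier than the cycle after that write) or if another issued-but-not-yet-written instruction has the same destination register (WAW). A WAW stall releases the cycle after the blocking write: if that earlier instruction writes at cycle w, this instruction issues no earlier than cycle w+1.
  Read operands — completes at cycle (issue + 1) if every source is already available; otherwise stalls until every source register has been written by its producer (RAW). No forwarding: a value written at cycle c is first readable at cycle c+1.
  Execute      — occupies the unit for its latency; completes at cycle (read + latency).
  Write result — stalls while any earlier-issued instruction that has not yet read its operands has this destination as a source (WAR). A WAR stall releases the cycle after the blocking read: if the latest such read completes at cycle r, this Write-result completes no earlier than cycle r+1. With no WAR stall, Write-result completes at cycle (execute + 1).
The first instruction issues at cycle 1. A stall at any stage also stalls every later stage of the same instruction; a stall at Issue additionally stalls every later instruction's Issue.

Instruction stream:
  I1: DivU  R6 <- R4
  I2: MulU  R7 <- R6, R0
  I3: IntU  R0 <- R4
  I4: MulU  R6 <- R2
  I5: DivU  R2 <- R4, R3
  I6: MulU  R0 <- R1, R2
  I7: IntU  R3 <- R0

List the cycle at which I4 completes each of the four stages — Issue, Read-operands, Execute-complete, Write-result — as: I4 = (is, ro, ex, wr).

[1] I1 issues→DivU
[2] I1 reads, I2 issues→MulU
[3] I3 issues→IntU
[4] I3 reads
[5] I3 exec-done
[9] I1 exec-done
[10] I1 writes R6
[11] I2 reads
[12] I3 writes R0
[14] I2 exec-done
[15] I2 writes R7
[16] I4 issues→MulU
[17] I4 reads, I5 issues→DivU
[18] I5 reads
[20] I4 exec-done
[21] I4 writes R6
[22] I6 issues→MulU
[23] I7 issues→IntU
[25] I5 exec-done
[26] I5 writes R2
[27] I6 reads
[30] I6 exec-done
[31] I6 writes R0
[32] I7 reads
[33] I7 exec-done
[34] I7 writes R3

I4 = (16, 17, 20, 21)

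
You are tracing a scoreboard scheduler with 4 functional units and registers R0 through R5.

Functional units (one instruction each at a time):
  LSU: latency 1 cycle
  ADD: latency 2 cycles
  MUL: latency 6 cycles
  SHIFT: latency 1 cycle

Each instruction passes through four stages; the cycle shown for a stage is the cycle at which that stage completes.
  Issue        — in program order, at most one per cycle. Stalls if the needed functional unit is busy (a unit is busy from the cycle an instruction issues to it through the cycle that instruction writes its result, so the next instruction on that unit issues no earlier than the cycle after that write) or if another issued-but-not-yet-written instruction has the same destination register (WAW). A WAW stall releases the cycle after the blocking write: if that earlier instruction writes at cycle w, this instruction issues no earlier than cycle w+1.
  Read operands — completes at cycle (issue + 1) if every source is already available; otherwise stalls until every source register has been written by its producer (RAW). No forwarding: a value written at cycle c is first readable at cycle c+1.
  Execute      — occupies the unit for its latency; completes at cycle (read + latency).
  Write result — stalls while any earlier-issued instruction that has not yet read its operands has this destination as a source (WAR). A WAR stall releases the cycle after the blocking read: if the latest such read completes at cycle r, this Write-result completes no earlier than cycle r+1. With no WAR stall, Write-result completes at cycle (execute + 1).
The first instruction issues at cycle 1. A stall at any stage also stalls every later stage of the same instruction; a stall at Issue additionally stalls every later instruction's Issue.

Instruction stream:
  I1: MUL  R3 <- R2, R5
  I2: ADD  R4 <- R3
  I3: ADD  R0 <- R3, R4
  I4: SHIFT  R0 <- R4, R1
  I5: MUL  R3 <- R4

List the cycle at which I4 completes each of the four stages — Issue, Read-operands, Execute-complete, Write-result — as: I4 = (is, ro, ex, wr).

cycle 1: issue I1 (MUL)
cycle 2: I1 read-ops, issue I2 (ADD)
cycle 8: I1 finished on MUL
cycle 9: I1→R3
cycle 10: I2 read-ops
cycle 12: I2 finished on ADD
cycle 13: I2→R4
cycle 14: issue I3 (ADD)
cycle 15: I3 read-ops
cycle 17: I3 finished on ADD
cycle 18: I3→R0
cycle 19: issue I4 (SHIFT)
cycle 20: I4 read-ops, issue I5 (MUL)
cycle 21: I4 finished on SHIFT, I5 read-ops
cycle 22: I4→R0
cycle 27: I5 finished on MUL
cycle 28: I5→R3

I4 = (19, 20, 21, 22)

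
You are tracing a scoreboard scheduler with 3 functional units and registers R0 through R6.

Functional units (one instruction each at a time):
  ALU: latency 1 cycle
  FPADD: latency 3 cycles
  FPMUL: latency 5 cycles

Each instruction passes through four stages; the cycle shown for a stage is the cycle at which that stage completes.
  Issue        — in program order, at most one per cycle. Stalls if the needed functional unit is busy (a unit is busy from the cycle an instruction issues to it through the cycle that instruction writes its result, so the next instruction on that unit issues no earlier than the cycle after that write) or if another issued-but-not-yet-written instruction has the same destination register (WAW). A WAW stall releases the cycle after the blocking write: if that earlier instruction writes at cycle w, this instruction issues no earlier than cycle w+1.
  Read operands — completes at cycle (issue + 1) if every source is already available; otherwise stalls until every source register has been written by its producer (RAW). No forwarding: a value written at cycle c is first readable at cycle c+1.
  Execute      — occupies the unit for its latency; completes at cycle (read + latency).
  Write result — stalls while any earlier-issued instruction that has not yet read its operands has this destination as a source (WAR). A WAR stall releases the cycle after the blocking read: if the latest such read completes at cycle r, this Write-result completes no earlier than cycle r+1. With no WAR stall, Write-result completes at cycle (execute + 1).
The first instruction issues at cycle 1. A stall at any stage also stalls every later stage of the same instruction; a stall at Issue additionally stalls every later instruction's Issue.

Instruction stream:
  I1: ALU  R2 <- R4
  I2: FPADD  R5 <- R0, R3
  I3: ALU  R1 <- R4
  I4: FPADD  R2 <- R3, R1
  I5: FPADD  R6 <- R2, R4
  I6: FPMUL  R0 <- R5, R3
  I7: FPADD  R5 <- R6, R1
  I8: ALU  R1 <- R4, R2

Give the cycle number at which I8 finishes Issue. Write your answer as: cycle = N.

cycle = 21

1) issue 1, read 2, done 3, write 4
2) issue 2, read 3, done 6, write 7
3) issue 5, read 6, done 7, write 8  <struct: ALU busy until I1 writes@4>
4) issue 8, read 9, done 12, write 13  <struct: FPADD busy until I2 writes@7>
5) issue 14, read 15, done 18, write 19  <struct: FPADD busy until I4 writes@13>
6) issue 15, read 16, done 21, write 22
7) issue 20, read 21, done 24, write 25  <struct: FPADD busy until I5 writes@19>
8) issue 21, read 22, done 23, write 24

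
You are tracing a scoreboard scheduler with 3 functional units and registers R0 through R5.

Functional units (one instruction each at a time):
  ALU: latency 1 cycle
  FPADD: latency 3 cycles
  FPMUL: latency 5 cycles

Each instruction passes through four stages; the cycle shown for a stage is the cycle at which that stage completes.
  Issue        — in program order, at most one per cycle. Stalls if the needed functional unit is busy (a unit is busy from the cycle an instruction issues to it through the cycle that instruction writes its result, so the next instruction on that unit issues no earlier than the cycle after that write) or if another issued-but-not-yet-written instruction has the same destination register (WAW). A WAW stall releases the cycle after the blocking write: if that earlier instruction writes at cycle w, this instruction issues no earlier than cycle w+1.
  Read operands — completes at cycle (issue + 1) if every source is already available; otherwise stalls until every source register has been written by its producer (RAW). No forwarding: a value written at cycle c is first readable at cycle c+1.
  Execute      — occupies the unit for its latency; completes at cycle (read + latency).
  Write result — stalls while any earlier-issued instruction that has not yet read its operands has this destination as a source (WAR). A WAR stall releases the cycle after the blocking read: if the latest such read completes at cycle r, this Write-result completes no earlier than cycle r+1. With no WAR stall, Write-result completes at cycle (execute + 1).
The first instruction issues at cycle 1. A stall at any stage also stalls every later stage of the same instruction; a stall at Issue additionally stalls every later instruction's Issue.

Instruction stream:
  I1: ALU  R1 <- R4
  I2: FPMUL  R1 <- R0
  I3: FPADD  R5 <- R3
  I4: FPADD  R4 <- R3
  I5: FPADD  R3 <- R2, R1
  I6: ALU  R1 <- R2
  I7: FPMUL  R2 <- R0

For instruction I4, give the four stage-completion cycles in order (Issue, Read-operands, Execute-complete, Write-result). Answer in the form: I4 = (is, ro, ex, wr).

I4 = (12, 13, 16, 17)

[1] I1→ALU
[2] I1 RO
[3] I1 EX
[4] I1 WR R1
[5] I2→FPMUL
[6] I2 RO | I3→FPADD
[7] I3 RO
[10] I3 EX
[11] I2 EX | I3 WR R5
[12] I2 WR R1 | I4→FPADD
[13] I4 RO
[16] I4 EX
[17] I4 WR R4
[18] I5→FPADD
[19] I5 RO | I6→ALU
[20] I6 RO | I7→FPMUL
[21] I6 EX | I7 RO
[22] I5 EX | I6 WR R1
[23] I5 WR R3
[26] I7 EX
[27] I7 WR R2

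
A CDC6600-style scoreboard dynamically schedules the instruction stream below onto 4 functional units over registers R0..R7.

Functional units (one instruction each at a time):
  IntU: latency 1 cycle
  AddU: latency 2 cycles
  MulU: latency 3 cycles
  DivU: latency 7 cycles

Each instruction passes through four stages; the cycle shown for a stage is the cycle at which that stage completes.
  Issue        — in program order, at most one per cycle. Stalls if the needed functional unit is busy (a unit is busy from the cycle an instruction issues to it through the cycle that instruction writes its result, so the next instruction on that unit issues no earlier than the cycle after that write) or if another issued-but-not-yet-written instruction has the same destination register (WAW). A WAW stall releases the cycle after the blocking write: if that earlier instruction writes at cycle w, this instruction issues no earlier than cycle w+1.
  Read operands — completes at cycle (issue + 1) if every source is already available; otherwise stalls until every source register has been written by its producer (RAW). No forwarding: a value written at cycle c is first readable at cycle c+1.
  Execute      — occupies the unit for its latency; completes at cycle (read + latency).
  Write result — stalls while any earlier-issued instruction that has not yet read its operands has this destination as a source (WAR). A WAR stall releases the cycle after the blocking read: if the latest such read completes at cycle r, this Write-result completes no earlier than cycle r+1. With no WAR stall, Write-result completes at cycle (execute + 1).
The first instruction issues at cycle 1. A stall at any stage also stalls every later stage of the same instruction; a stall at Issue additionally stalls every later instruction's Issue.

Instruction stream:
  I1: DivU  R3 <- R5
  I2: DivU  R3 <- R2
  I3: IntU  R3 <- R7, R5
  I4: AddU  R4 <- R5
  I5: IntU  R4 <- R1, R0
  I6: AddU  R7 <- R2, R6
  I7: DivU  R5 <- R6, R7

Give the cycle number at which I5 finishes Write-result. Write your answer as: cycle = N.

cycle = 30

I1  is:1  ro:2  ex:9  wr:10
I2  is:11  ro:12  ex:19  wr:20  — struct: DivU busy until I1 writes@10
I3  is:21  ro:22  ex:23  wr:24  — WAW R3: wait I2 write@20
I4  is:22  ro:23  ex:25  wr:26
I5  is:27  ro:28  ex:29  wr:30  — WAW R4: wait I4 write@26
I6  is:28  ro:29  ex:31  wr:32
I7  is:29  ro:33  ex:40  wr:41  — RAW R7: wait I6 write@32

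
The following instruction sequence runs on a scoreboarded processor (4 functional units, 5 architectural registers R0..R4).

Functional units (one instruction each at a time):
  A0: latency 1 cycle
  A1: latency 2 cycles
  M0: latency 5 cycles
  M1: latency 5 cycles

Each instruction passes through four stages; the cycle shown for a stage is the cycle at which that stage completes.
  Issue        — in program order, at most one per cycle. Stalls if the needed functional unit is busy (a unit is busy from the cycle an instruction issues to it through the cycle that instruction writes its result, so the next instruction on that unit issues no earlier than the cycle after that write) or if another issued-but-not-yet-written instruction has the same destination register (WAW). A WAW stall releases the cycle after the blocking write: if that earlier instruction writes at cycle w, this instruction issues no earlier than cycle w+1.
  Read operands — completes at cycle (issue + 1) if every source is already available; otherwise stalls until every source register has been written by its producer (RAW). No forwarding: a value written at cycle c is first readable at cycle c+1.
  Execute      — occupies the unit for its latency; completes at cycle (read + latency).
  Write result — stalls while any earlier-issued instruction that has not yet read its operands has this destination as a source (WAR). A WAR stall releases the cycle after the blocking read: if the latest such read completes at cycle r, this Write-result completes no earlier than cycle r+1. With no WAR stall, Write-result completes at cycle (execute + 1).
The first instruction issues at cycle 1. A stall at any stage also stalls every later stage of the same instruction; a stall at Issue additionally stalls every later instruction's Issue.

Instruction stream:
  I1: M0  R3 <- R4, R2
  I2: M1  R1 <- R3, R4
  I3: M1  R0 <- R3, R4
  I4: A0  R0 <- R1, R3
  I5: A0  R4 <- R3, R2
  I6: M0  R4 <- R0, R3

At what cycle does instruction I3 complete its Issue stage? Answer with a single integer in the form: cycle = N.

cycle = 16

  I1 | 1 | 2 | 7 | 8
  I2 | 2 | 9 | 14 | 15   RAW R3: wait I1 write@8
  I3 | 16 | 17 | 22 | 23   struct: M1 busy until I2 writes@15
  I4 | 24 | 25 | 26 | 27   WAW R0: wait I3 write@23
  I5 | 28 | 29 | 30 | 31   struct: A0 busy until I4 writes@27
  I6 | 32 | 33 | 38 | 39   WAW R4: wait I5 write@31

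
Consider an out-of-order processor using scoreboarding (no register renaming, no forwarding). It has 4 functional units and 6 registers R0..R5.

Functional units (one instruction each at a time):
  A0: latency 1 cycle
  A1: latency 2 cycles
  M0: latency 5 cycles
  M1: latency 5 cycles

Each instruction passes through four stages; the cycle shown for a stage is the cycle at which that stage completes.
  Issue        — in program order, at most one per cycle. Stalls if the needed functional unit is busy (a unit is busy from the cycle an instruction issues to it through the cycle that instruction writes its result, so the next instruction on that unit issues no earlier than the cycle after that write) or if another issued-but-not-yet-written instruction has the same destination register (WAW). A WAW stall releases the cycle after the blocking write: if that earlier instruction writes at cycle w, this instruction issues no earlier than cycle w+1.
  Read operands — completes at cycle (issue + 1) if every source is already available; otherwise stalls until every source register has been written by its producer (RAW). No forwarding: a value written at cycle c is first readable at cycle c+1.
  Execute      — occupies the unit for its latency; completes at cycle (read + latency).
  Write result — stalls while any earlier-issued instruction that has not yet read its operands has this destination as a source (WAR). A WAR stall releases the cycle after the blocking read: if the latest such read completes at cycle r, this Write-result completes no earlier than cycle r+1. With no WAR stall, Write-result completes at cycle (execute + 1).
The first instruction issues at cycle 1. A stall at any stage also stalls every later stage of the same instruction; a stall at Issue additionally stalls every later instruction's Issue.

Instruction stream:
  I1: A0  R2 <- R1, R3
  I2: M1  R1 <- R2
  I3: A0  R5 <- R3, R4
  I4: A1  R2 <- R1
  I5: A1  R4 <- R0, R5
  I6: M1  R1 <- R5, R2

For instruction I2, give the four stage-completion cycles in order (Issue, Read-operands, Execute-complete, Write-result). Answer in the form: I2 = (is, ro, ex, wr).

I1: IS=1 RO=2 EX=3 WR=4
I2: IS=2 RO=5 EX=10 WR=11  [RAW R2: wait I1 write@4]
I3: IS=5 RO=6 EX=7 WR=8  [struct: A0 busy until I1 writes@4]
I4: IS=6 RO=12 EX=14 WR=15  [RAW R1: wait I2 write@11]
I5: IS=16 RO=17 EX=19 WR=20  [struct: A1 busy until I4 writes@15]
I6: IS=17 RO=18 EX=23 WR=24

I2 = (2, 5, 10, 11)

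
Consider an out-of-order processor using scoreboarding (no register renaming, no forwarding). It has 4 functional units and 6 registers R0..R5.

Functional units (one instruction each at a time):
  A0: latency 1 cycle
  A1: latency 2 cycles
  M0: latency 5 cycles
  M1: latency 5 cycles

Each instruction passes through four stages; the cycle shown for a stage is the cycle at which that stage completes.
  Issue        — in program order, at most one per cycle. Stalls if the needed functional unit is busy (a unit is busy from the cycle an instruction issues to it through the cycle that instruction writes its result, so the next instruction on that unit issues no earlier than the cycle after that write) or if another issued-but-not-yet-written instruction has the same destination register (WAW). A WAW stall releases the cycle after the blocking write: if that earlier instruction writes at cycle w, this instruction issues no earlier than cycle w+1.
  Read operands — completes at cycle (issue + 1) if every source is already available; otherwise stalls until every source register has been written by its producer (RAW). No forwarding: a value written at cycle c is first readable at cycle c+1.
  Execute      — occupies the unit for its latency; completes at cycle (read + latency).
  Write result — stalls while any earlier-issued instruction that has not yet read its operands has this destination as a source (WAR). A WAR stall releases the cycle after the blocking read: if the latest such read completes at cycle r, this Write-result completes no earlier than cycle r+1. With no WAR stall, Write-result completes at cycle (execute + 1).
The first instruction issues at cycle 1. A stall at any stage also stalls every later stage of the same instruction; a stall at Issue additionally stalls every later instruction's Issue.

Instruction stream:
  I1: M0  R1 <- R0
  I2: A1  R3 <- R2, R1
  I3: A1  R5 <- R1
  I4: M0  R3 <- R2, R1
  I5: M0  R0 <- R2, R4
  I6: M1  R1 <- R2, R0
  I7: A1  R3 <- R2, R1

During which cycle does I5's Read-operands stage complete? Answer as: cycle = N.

cycle = 23

t=1  I1 dispatched to M0
t=2  I1 operands ready | I2 dispatched to A1
t=7  I1 complete
t=8  R1←I1
t=9  I2 operands ready
t=11  I2 complete
t=12  R3←I2
t=13  I3 dispatched to A1
t=14  I3 operands ready | I4 dispatched to M0
t=15  I4 operands ready
t=16  I3 complete
t=17  R5←I3
t=20  I4 complete
t=21  R3←I4
t=22  I5 dispatched to M0
t=23  I5 operands ready | I6 dispatched to M1
t=24  I7 dispatched to A1
t=28  I5 complete
t=29  R0←I5
t=30  I6 operands ready
t=35  I6 complete
t=36  R1←I6
t=37  I7 operands ready
t=39  I7 complete
t=40  R3←I7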